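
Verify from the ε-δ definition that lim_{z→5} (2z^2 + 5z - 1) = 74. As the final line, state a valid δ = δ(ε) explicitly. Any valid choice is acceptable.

δ = min(1, ε/27)

Let ε > 0. We want δ > 0 such that 0 < |z − 5| < δ implies |(2z^2 + 5z - 1) − 74| < ε.
(2z^2 + 5z - 1) − 74 = 2z^2 + 5z - 75 = (z − 5)(2z + 15).
So |(2z^2 + 5z - 1) − 74| = |z − 5|·|2z + 15|.
Require δ ≤ 1. Then |z − 5| < 1 gives |z| < 6, and by the triangle inequality |2z + 15| ≤ 2·6 + 15 = 27.
Hence |(2z^2 + 5z - 1) − 74| ≤ 27|z − 5| < ε provided |z − 5| < ε/27.
Take δ = min(1, ε/27). Then 0 < |z − 5| < δ gives both |z − 5| < 1 and |z − 5| < ε/27, so |(2z^2 + 5z - 1) − 74| < ε.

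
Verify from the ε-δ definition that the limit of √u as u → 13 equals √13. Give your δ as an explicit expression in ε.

δ = min(13, √13·ε)

Let ε > 0. We want δ > 0 such that 0 < |u − 13| < δ implies |√u − √13| < ε.
Rationalise: √u − √13 = (u − 13)/(√u + √13), so |√u − √13| = |u − 13|/(√u + √13).
Restrict δ ≤ 13 so that |u − 13| < 13 forces u > 0, and then √u + √13 > √13.
Hence |√u − √13| < |u − 13|/√13, which is < ε once |u − 13| < √13·ε.
Take δ = min(13, √13·ε). If 0 < |u − 13| < δ then u > 0 and |√u − √13| < |u − 13|/√13 < ε.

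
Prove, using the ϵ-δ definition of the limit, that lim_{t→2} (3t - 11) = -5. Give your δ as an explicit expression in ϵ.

Suppose ϵ > 0. We need δ > 0 so that 0 < |t − 2| < δ implies |(3t - 11) + 5| < ϵ.
|(3t - 11) + 5| = |3t - 6| = 3|t − 2|.
Thus it suffices that |t − 2| < ϵ/3.
Choosing δ = ϵ/3 gives |(3t - 11) + 5| = 3|t − 2| < ϵ whenever |t − 2| < δ.

δ = ϵ/3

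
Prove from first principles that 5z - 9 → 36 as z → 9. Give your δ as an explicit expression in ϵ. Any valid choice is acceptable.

Let ϵ > 0. We need δ > 0 so that 0 < |z − 9| < δ implies |(5z - 9) − 36| < ϵ.
|(5z - 9) − 36| = |5z - 45| = 5|z − 9|.
So 5|z − 9| < ϵ exactly when |z − 9| < ϵ/5.
Choosing δ = ϵ/5 gives |(5z - 9) − 36| = 5|z − 9| < ϵ whenever |z − 9| < δ.

δ = ϵ/5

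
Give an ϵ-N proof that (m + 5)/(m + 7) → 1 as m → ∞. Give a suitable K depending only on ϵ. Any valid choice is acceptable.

K = 2/ϵ

Let ϵ > 0 be given. For m ≥ 1, |(m + 5)/(m + 7) − 1| = |-2|/((m + 7)) = 2/((m + 7)).
Since m + 7 ≥ m for m ≥ 1, this is ≤ 2/(m) = 2/m.
So |(m + 5)/(m + 7) − 1| < ϵ whenever m > 2/ϵ.
Take K = 2/ϵ. If m > K then |(m + 5)/(m + 7) − 1| ≤ 2/m < ϵ.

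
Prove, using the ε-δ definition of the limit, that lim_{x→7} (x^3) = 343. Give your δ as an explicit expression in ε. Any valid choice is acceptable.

δ = min(1, ε/169)

Suppose ε > 0. We seek δ > 0 with 0 < |x − 7| < δ ⇒ |x^3 − 343| < ε.
Factor: x^3 − 343 = (x − 7)(x^2 + 7x + 49), so |x^3 − 343| = |x − 7|·|x^2 + 7x + 49|.
Restrict δ ≤ 1. Then |x − 7| < 1 gives |x| < 8, so by the triangle inequality |x^2 + 7x + 49| ≤ 8^2 + 7·8 + 49 = 169.
Hence |x^3 − 343| ≤ 169|x − 7|, which is < ε once |x − 7| < ε/169.
Take δ = min(1, ε/169). If 0 < |x − 7| < δ then both bounds hold and |x^3 − 343| ≤ 169|x − 7| < 169·(ε/169) = ε.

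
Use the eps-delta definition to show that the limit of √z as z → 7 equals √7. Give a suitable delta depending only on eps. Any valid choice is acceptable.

Suppose eps > 0. We want delta > 0 such that 0 < |z − 7| < delta implies |√z − √7| < eps.
Rationalise: √z − √7 = (z − 7)/(√z + √7), so |√z − √7| = |z − 7|/(√z + √7).
Restrict delta ≤ 7 so that |z − 7| < 7 forces z > 0, and then √z + √7 > √7.
Hence |√z − √7| < |z − 7|/√7, which is < eps once |z − 7| < √7·eps.
Take delta = min(7, √7·eps). If 0 < |z − 7| < delta then z > 0 and |√z − √7| < |z − 7|/√7 < eps.

delta = min(7, √7·eps)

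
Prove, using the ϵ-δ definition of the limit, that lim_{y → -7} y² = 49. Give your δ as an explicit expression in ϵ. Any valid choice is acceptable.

Let ϵ > 0. We seek δ > 0 with 0 < |y + 7| < δ ⇒ |y² − 49| < ϵ.
Factor: y² − 49 = (y + 7)(y - 7), so |y² − 49| = |y + 7|·|y - 7|.
Impose δ ≤ 1 so that |y| < 8; then |y - 7| ≤ 15.
Hence |y² − 49| ≤ 15|y + 7|, which is < ϵ once |y + 7| < ϵ/15.
Take δ = min(1, ϵ/15). If 0 < |y + 7| < δ then both bounds hold and |y² − 49| ≤ 15|y + 7| < 15·(ϵ/15) = ϵ.

δ = min(1, ϵ/15)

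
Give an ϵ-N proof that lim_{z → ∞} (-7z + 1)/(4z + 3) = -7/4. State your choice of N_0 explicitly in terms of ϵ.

Let ϵ > 0. We seek N_0 > 0 such that z > N_0 implies |(-7z + 1)/(4z + 3) + 7/4| < ϵ.
(-7z + 1)/(4z + 3) + 7/4 = (4(-7z + 1) − (-7)(4z + 3)) / (4(4z + 3)) = 25/(4(4z + 3)).
For z > 0 we have 4z + 3 > 4z, so |(-7z + 1)/(4z + 3) + 7/4| = 25/(4(4z + 3)) < 25/(4·4z) = (25/16)/z.
Thus |(-7z + 1)/(4z + 3) + 7/4| < ϵ whenever z > (25/16)/ϵ.
Take N_0 = (25/16)/ϵ. If z > N_0 then |(-7z + 1)/(4z + 3) + 7/4| < (25/16)/z < ϵ.

N_0 = (25/16)/ϵ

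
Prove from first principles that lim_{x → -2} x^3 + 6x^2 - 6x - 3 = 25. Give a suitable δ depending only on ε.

δ = min(1, ε/35)

Fix ε > 0. We want δ > 0 such that 0 < |x + 2| < δ implies |(x^3 + 6x^2 - 6x - 3) − 25| < ε.
(x^3 + 6x^2 - 6x - 3) − 25 = x^3 + 6x^2 - 6x - 28 = (x + 2)(x^2 + 4x - 14).
So |(x^3 + 6x^2 - 6x - 3) − 25| = |x + 2|·|x^2 + 4x - 14|.
Assume first that |x + 2| < 1, so |x| < 3. Then |x^2 + 4x - 14| ≤ 3^2 + 4·3 + 14 = 35.
Hence |(x^3 + 6x^2 - 6x - 3) − 25| ≤ 35|x + 2| < ε provided |x + 2| < ε/35.
Choosing δ = min(1, ε/35) ensures both conditions, hence |(x^3 + 6x^2 - 6x - 3) − 25| < ε.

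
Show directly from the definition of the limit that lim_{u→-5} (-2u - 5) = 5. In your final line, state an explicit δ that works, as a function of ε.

δ = ε/2

Let ε > 0. We need δ > 0 so that 0 < |u + 5| < δ implies |(-2u - 5) − 5| < ε.
|(-2u - 5) − 5| = |-2u - 10| = 2|u + 5|.
Thus it suffices that |u + 5| < ε/2.
Choosing δ = ε/2 gives |(-2u - 5) − 5| = 2|u + 5| < ε whenever |u + 5| < δ.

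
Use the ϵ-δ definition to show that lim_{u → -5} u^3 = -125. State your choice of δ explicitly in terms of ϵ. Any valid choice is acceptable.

Fix ϵ > 0. We seek δ > 0 with 0 < |u + 5| < δ ⇒ |u^3 + 125| < ϵ.
Factor: u^3 + 125 = (u + 5)(u^2 - 5u + 25), so |u^3 + 125| = |u + 5|·|u^2 - 5u + 25|.
Impose δ ≤ 1 so that |u| < 6; then |u^2 - 5u + 25| ≤ 91.
Hence |u^3 + 125| ≤ 91|u + 5|, which is < ϵ once |u + 5| < ϵ/91.
Take δ = min(1, ϵ/91). If 0 < |u + 5| < δ then both bounds hold and |u^3 + 125| ≤ 91|u + 5| < 91·(ϵ/91) = ϵ.

δ = min(1, ϵ/91)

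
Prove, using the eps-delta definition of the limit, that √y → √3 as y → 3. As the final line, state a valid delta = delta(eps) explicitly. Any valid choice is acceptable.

delta = min(3, √3·eps)

Suppose eps > 0. We want delta > 0 such that 0 < |y − 3| < delta implies |√y − √3| < eps.
Rationalise: √y − √3 = (y − 3)/(√y + √3), so |√y − √3| = |y − 3|/(√y + √3).
Restrict delta ≤ 3 so that |y − 3| < 3 forces y > 0, and then √y + √3 > √3.
Hence |√y − √3| < |y − 3|/√3, which is < eps once |y − 3| < √3·eps.
Take delta = min(3, √3·eps). If 0 < |y − 3| < delta then y > 0 and |√y − √3| < |y − 3|/√3 < eps.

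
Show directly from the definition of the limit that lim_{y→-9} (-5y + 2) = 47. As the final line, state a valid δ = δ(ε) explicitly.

δ = ε/5

Let ε > 0. We need δ > 0 so that 0 < |y + 9| < δ implies |(-5y + 2) − 47| < ε.
|(-5y + 2) − 47| = |-5y - 45| = 5|y + 9|.
So 5|y + 9| < ε exactly when |y + 9| < ε/5.
Take δ = ε/5. If 0 < |y + 9| < δ then |(-5y + 2) − 47| = 5|y + 9| < 5·(ε/5) = ε.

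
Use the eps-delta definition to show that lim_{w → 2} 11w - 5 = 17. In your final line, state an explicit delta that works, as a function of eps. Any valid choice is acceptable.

Let eps > 0 be given. We need delta > 0 so that 0 < |w − 2| < delta implies |(11w - 5) − 17| < eps.
|(11w - 5) − 17| = |11w - 22| = 11|w − 2|.
So 11|w − 2| < eps exactly when |w − 2| < eps/11.
Choosing delta = eps/11 gives |(11w - 5) − 17| = 11|w − 2| < eps whenever |w − 2| < delta.

delta = eps/11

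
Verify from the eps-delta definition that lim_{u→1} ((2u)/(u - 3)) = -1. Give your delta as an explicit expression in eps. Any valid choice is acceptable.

Let eps > 0. We want delta > 0 with 0 < |u − 1| < delta ⇒ |(2u)/(u - 3) + 1| < eps.
Combining over a common denominator, (2u)/(u - 3) + 1 = [(2u)·(-2) − 2·(u - 3)] / [(-2)·(u - 3)] = -6(u − 1) / ((-2)(u - 3)).
So |(2u)/(u - 3) + 1| = 6|u − 1| / (2·|u − 3|).
Restrict delta ≤ 1. Then |u − 1| < 1 gives |u − 3| = |(u − 1) + (-2)| ≥ 2 − 1 = 1.
Hence |(2u)/(u - 3) + 1| < 6|u − 1|/(2·1) = 3|u − 1|, which is < eps once |u − 1| < (1/3)eps.
Take delta = min(1, (1/3)eps). Then 0 < |u − 1| < delta forces both bounds, so |(2u)/(u - 3) + 1| < eps.

delta = min(1, (1/3)eps)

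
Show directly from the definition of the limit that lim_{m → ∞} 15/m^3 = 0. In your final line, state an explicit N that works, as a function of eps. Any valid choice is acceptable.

N = (15/eps)^{1/3}

Let eps > 0 be given. For m ≥ 1, |15/m^3 − 0| = 15/m^3.
15/m^3 < eps ⇔ m^3 > 15/eps ⇔ m > (15/eps)^{1/3}.
Take N = (15/eps)^{1/3}. Then m > N implies 15/m^3 < eps.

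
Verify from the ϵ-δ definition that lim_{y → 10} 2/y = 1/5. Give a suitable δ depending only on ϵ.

δ = min(5, 25ϵ)

Suppose ϵ > 0. We seek δ > 0 such that 0 < |y − 10| < δ implies |2/y − (1/5)| < ϵ.
|2/y − (1/5)| = 2·|10 − y|/(10·|y|) = 2|y − 10|/(10|y|).
Restrict δ ≤ 5. Then |y − 10| < 5 gives |y| > 5, so 10|y| > 50.
Then |2/y − (1/5)| < 2|y − 10|/50, which is < ϵ when |y − 10| < 25ϵ.
Take δ = min(5, 25ϵ). Then 0 < |y − 10| < δ gives both |y − 10| < 5 and |y − 10| < 25ϵ, so |2/y − (1/5)| < ϵ.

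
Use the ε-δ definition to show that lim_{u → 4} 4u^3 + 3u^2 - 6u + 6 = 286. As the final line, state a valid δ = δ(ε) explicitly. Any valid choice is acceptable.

Let ε > 0 be given. We want δ > 0 such that 0 < |u − 4| < δ implies |(4u^3 + 3u^2 - 6u + 6) − 286| < ε.
(4u^3 + 3u^2 - 6u + 6) − 286 = 4u^3 + 3u^2 - 6u - 280 = (u − 4)(4u^2 + 19u + 70).
So |(4u^3 + 3u^2 - 6u + 6) − 286| = |u − 4|·|4u^2 + 19u + 70|.
Assume first that |u − 4| < 1, so |u| < 5. Then |4u^2 + 19u + 70| ≤ 4·5^2 + 19·5 + 70 = 265.
Hence |(4u^3 + 3u^2 - 6u + 6) − 286| ≤ 265|u − 4| < ε provided |u − 4| < ε/265.
Choosing δ = min(1, ε/265) ensures both conditions, hence |(4u^3 + 3u^2 - 6u + 6) − 286| < ε.

δ = min(1, ε/265)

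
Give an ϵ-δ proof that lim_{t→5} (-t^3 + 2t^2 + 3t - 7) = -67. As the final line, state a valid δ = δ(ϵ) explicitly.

Fix ϵ > 0. We want δ > 0 such that 0 < |t − 5| < δ implies |(-t^3 + 2t^2 + 3t - 7) + 67| < ϵ.
(-t^3 + 2t^2 + 3t - 7) + 67 = -t^3 + 2t^2 + 3t + 60 = (t − 5)(-t^2 - 3t - 12).
So |(-t^3 + 2t^2 + 3t - 7) + 67| = |t − 5|·|-t^2 - 3t - 12|.
Require δ ≤ 2. Then |t − 5| < 2 gives |t| < 7, and by the triangle inequality |-t^2 - 3t - 12| ≤ 7^2 + 3·7 + 12 = 82.
Hence |(-t^3 + 2t^2 + 3t - 7) + 67| ≤ 82|t − 5| < ϵ provided |t − 5| < ϵ/82.
Take δ = min(2, ϵ/82). Then 0 < |t − 5| < δ gives both |t − 5| < 2 and |t − 5| < ϵ/82, so |(-t^3 + 2t^2 + 3t - 7) + 67| < ϵ.

δ = min(2, ϵ/82)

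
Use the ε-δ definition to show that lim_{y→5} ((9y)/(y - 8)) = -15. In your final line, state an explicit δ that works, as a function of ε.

Fix ε > 0. We want δ > 0 with 0 < |y − 5| < δ ⇒ |(9y)/(y - 8) + 15| < ε.
Combining over a common denominator, (9y)/(y - 8) + 15 = [(9y)·(-3) − 45·(y - 8)] / [(-3)·(y - 8)] = -72(y − 5) / ((-3)(y - 8)).
So |(9y)/(y - 8) + 15| = 72|y − 5| / (3·|y − 8|).
Require δ ≤ 3/2, so |y − 8| ≥ |-3| − |y − 5| > 3 − 3/2 = 3/2.
Hence |(9y)/(y - 8) + 15| < 72|y − 5|/(3·(3/2)) = 16|y − 5|, which is < ε once |y − 5| < (1/16)ε.
Take δ = min(3/2, (1/16)ε). Then 0 < |y − 5| < δ forces both bounds, so |(9y)/(y - 8) + 15| < ε.

δ = min(3/2, (1/16)ε)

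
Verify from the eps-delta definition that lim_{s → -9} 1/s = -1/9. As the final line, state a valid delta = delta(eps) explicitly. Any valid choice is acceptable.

delta = min(9/2, (81/2)eps)

Let eps > 0. We seek delta > 0 such that 0 < |s + 9| < delta implies |1/s + 1/9| < eps.
|1/s + 1/9| = |-9 − s|/(9·|s|) = |s + 9|/(9|s|).
Require delta ≤ 9/2 so that |s| > 9 − 9/2 = 9/2, hence 9|s| > 81/2.
Then |1/s + 1/9| < |s + 9|/(81/2), which is < eps when |s + 9| < (81/2)eps.
Take delta = min(9/2, (81/2)eps). Then 0 < |s + 9| < delta gives both |s + 9| < 9/2 and |s + 9| < (81/2)eps, so |1/s + 1/9| < eps.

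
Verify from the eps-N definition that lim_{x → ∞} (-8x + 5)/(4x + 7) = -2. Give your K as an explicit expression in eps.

Suppose eps > 0. We seek K > 0 such that x > K implies |(-8x + 5)/(4x + 7) + 2| < eps.
(-8x + 5)/(4x + 7) + 2 = (4(-8x + 5) − (-8)(4x + 7)) / (4(4x + 7)) = 76/(4(4x + 7)).
For x > 0 we have 4x + 7 > 4x, so |(-8x + 5)/(4x + 7) + 2| = 76/(4(4x + 7)) < 76/(4·4x) = (19/4)/x.
Thus |(-8x + 5)/(4x + 7) + 2| < eps whenever x > (19/4)/eps.
Take K = (19/4)/eps. If x > K then |(-8x + 5)/(4x + 7) + 2| < (19/4)/x < eps.

K = (19/4)/eps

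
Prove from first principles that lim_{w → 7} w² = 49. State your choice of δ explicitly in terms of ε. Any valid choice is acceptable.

Let ε > 0. We seek δ > 0 with 0 < |w − 7| < δ ⇒ |w² − 49| < ε.
Factor: w² − 49 = (w − 7)(w + 7), so |w² − 49| = |w − 7|·|w + 7|.
Restrict δ ≤ 2. Then |w − 7| < 2 gives |w| < 9, so by the triangle inequality |w + 7| ≤ 9 + 7 = 16.
Hence |w² − 49| ≤ 16|w − 7|, which is < ε once |w − 7| < ε/16.
Take δ = min(2, ε/16). If 0 < |w − 7| < δ then both bounds hold and |w² − 49| ≤ 16|w − 7| < 16·(ε/16) = ε.

δ = min(2, ε/16)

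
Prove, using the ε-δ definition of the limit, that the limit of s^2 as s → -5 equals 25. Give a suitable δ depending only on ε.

δ = min(1, ε/11)

Let ε > 0 be given. We seek δ > 0 with 0 < |s + 5| < δ ⇒ |s^2 − 25| < ε.
Factor: s^2 − 25 = (s + 5)(s - 5), so |s^2 − 25| = |s + 5|·|s - 5|.
Impose δ ≤ 1 so that |s| < 6; then |s - 5| ≤ 11.
Hence |s^2 − 25| ≤ 11|s + 5|, which is < ε once |s + 5| < ε/11.
Take δ = min(1, ε/11). If 0 < |s + 5| < δ then both bounds hold and |s^2 − 25| ≤ 11|s + 5| < 11·(ε/11) = ε.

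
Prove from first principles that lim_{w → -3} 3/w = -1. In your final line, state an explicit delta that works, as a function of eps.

Let eps > 0. We seek delta > 0 such that 0 < |w + 3| < delta implies |3/w + 1| < eps.
|3/w + 1| = 3·|-3 − w|/(3·|w|) = 3|w + 3|/(3|w|).
Restrict delta ≤ 3/2. Then |w + 3| < 3/2 gives |w| > 3/2, so 3|w| > 9/2.
Then |3/w + 1| < 3|w + 3|/(9/2), which is < eps when |w + 3| < (3/2)eps.
Take delta = min(3/2, (3/2)eps). Then 0 < |w + 3| < delta gives both |w + 3| < 3/2 and |w + 3| < (3/2)eps, so |3/w + 1| < eps.

delta = min(3/2, (3/2)eps)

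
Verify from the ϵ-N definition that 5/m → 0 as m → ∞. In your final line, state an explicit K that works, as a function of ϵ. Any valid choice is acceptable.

Let ϵ > 0 be given. For m ≥ 1, |5/m − 0| = 5/(m) ≤ 5/m.
We need 5/m < ϵ, i.e. m > 5/ϵ.
Take K = 5/ϵ. If m > K then |5/m| ≤ 5/m < ϵ.

K = 5/ϵ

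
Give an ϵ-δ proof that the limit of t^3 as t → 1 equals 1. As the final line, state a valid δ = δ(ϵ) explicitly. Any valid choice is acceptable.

Let ϵ > 0. We seek δ > 0 with 0 < |t − 1| < δ ⇒ |t^3 − 1| < ϵ.
Factor: t^3 − 1 = (t − 1)(t^2 + t + 1), so |t^3 − 1| = |t − 1|·|t^2 + t + 1|.
Impose δ ≤ 2 so that |t| < 3; then |t^2 + t + 1| ≤ 13.
Hence |t^3 − 1| ≤ 13|t − 1|, which is < ϵ once |t − 1| < ϵ/13.
Take δ = min(2, ϵ/13). If 0 < |t − 1| < δ then both bounds hold and |t^3 − 1| ≤ 13|t − 1| < 13·(ϵ/13) = ϵ.

δ = min(2, ϵ/13)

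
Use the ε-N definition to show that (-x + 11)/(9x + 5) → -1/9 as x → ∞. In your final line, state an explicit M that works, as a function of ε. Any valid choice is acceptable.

Suppose ε > 0. We seek M > 0 such that x > M implies |(-x + 11)/(9x + 5) + 1/9| < ε.
(-x + 11)/(9x + 5) + 1/9 = (9(-x + 11) − (-1)(9x + 5)) / (9(9x + 5)) = 104/(9(9x + 5)).
For x > 0 we have 9x + 5 > 9x, so |(-x + 11)/(9x + 5) + 1/9| = 104/(9(9x + 5)) < 104/(9·9x) = (104/81)/x.
Thus |(-x + 11)/(9x + 5) + 1/9| < ε whenever x > (104/81)/ε.
Take M = (104/81)/ε. If x > M then |(-x + 11)/(9x + 5) + 1/9| < (104/81)/x < ε.

M = (104/81)/ε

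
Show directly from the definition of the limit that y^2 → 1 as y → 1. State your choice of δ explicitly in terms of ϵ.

Let ϵ > 0. We seek δ > 0 with 0 < |y − 1| < δ ⇒ |y^2 − 1| < ϵ.
Factor: y^2 − 1 = (y − 1)(y + 1), so |y^2 − 1| = |y − 1|·|y + 1|.
Restrict δ ≤ 1. Then |y − 1| < 1 gives |y| < 2, so by the triangle inequality |y + 1| ≤ 2 + 1 = 3.
Hence |y^2 − 1| ≤ 3|y − 1|, which is < ϵ once |y − 1| < ϵ/3.
Take δ = min(1, ϵ/3). If 0 < |y − 1| < δ then both bounds hold and |y^2 − 1| ≤ 3|y − 1| < 3·(ϵ/3) = ϵ.

δ = min(1, ϵ/3)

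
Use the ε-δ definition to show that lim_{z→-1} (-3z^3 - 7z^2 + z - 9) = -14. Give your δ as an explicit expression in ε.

δ = min(1, ε/25)

Suppose ε > 0. We want δ > 0 such that 0 < |z + 1| < δ implies |(-3z^3 - 7z^2 + z - 9) + 14| < ε.
(-3z^3 - 7z^2 + z - 9) + 14 = -3z^3 - 7z^2 + z + 5 = (z + 1)(-3z^2 - 4z + 5).
So |(-3z^3 - 7z^2 + z - 9) + 14| = |z + 1|·|-3z^2 - 4z + 5|.
Require δ ≤ 1. Then |z + 1| < 1 gives |z| < 2, and by the triangle inequality |-3z^2 - 4z + 5| ≤ 3·2^2 + 4·2 + 5 = 25.
Hence |(-3z^3 - 7z^2 + z - 9) + 14| ≤ 25|z + 1| < ε provided |z + 1| < ε/25.
Choosing δ = min(1, ε/25) ensures both conditions, hence |(-3z^3 - 7z^2 + z - 9) + 14| < ε.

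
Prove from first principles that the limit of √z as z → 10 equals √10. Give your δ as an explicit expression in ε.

Let ε > 0. We want δ > 0 such that 0 < |z − 10| < δ implies |√z − √10| < ε.
Multiplying by the conjugate, |√z − √10| = |z − 10|/(√z + √10).
Restrict δ ≤ 10 so that |z − 10| < 10 forces z > 0, and then √z + √10 > √10.
Hence |√z − √10| < |z − 10|/√10, which is < ε once |z − 10| < √10·ε.
Take δ = min(10, √10·ε). If 0 < |z − 10| < δ then z > 0 and |√z − √10| < |z − 10|/√10 < ε.

δ = min(10, √10·ε)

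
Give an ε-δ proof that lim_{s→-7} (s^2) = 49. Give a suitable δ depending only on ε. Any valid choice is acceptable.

δ = min(1, ε/15)

Let ε > 0. We seek δ > 0 with 0 < |s + 7| < δ ⇒ |s^2 − 49| < ε.
Factor: s^2 − 49 = (s + 7)(s - 7), so |s^2 − 49| = |s + 7|·|s - 7|.
Impose δ ≤ 1 so that |s| < 8; then |s - 7| ≤ 15.
Hence |s^2 − 49| ≤ 15|s + 7|, which is < ε once |s + 7| < ε/15.
Take δ = min(1, ε/15). If 0 < |s + 7| < δ then both bounds hold and |s^2 − 49| ≤ 15|s + 7| < 15·(ε/15) = ε.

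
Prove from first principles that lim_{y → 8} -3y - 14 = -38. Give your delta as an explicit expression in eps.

Fix eps > 0. We need delta > 0 so that 0 < |y − 8| < delta implies |(-3y - 14) + 38| < eps.
|(-3y - 14) + 38| = |-3y + 24| = 3|y − 8|.
So 3|y − 8| < eps exactly when |y − 8| < eps/3.
Take delta = eps/3. If 0 < |y − 8| < delta then |(-3y - 14) + 38| = 3|y − 8| < 3·(eps/3) = eps.

delta = eps/3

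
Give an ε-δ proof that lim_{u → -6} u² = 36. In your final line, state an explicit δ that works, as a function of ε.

Let ε > 0. We seek δ > 0 with 0 < |u + 6| < δ ⇒ |u² − 36| < ε.
Factor: u² − 36 = (u + 6)(u - 6), so |u² − 36| = |u + 6|·|u - 6|.
Impose δ ≤ 1 so that |u| < 7; then |u - 6| ≤ 13.
Hence |u² − 36| ≤ 13|u + 6|, which is < ε once |u + 6| < ε/13.
Take δ = min(1, ε/13). If 0 < |u + 6| < δ then both bounds hold and |u² − 36| ≤ 13|u + 6| < 13·(ε/13) = ε.

δ = min(1, ε/13)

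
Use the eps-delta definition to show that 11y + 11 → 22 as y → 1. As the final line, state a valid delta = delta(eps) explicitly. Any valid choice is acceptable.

Let eps > 0 be given. We need delta > 0 so that 0 < |y − 1| < delta implies |(11y + 11) − 22| < eps.
|(11y + 11) − 22| = |11y - 11| = 11|y − 1|.
Thus it suffices that |y − 1| < eps/11.
Take delta = eps/11. If 0 < |y − 1| < delta then |(11y + 11) − 22| = 11|y − 1| < 11·(eps/11) = eps.

delta = eps/11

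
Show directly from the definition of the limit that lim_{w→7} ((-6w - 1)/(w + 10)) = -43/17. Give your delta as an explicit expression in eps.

delta = min(17/2, (289/118)eps)

Fix eps > 0. We want delta > 0 with 0 < |w − 7| < delta ⇒ |(-6w - 1)/(w + 10) + 43/17| < eps.
Combining over a common denominator, (-6w - 1)/(w + 10) + 43/17 = [(-6w - 1)·17 − (-43)·(w + 10)] / [17·(w + 10)] = -59(w − 7) / (17(w + 10)).
So |(-6w - 1)/(w + 10) + 43/17| = 59|w − 7| / (17·|w + 10|).
Require delta ≤ 17/2, so |w + 10| ≥ |17| − |w − 7| > 17 − 17/2 = 17/2.
Hence |(-6w - 1)/(w + 10) + 43/17| < 59|w − 7|/(17·(17/2)) = (118/289)|w − 7|, which is < eps once |w − 7| < (289/118)eps.
Take delta = min(17/2, (289/118)eps). Then 0 < |w − 7| < delta forces both bounds, so |(-6w - 1)/(w + 10) + 43/17| < eps.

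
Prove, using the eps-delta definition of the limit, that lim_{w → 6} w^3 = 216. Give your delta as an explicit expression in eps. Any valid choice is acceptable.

Suppose eps > 0. We seek delta > 0 with 0 < |w − 6| < delta ⇒ |w^3 − 216| < eps.
Factor: w^3 − 216 = (w − 6)(w^2 + 6w + 36), so |w^3 − 216| = |w − 6|·|w^2 + 6w + 36|.
Impose delta ≤ 2 so that |w| < 8; then |w^2 + 6w + 36| ≤ 148.
Hence |w^3 − 216| ≤ 148|w − 6|, which is < eps once |w − 6| < eps/148.
Take delta = min(2, eps/148). If 0 < |w − 6| < delta then both bounds hold and |w^3 − 216| ≤ 148|w − 6| < 148·(eps/148) = eps.

delta = min(2, eps/148)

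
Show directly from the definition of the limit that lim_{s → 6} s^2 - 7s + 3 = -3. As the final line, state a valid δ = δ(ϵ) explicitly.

δ = min(1, ϵ/8)

Fix ϵ > 0. We want δ > 0 such that 0 < |s − 6| < δ implies |(s^2 - 7s + 3) + 3| < ϵ.
(s^2 - 7s + 3) + 3 = s^2 - 7s + 6 = (s − 6)(s - 1).
So |(s^2 - 7s + 3) + 3| = |s − 6|·|s - 1|.
Require δ ≤ 1. Then |s − 6| < 1 gives |s| < 7, and by the triangle inequality |s - 1| ≤ 7 + 1 = 8.
Hence |(s^2 - 7s + 3) + 3| ≤ 8|s − 6| < ϵ provided |s − 6| < ϵ/8.
Take δ = min(1, ϵ/8). Then 0 < |s − 6| < δ gives both |s − 6| < 1 and |s − 6| < ϵ/8, so |(s^2 - 7s + 3) + 3| < ϵ.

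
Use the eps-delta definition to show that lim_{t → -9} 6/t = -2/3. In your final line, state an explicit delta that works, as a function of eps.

Suppose eps > 0. We seek delta > 0 such that 0 < |t + 9| < delta implies |6/t + 2/3| < eps.
|6/t + 2/3| = 6·|-9 − t|/(9·|t|) = 6|t + 9|/(9|t|).
Restrict delta ≤ 9/2. Then |t + 9| < 9/2 gives |t| > 9/2, so 9|t| > 81/2.
Then |6/t + 2/3| < 6|t + 9|/(81/2), which is < eps when |t + 9| < (27/4)eps.
Take delta = min(9/2, (27/4)eps). Then 0 < |t + 9| < delta gives both |t + 9| < 9/2 and |t + 9| < (27/4)eps, so |6/t + 2/3| < eps.

delta = min(9/2, (27/4)eps)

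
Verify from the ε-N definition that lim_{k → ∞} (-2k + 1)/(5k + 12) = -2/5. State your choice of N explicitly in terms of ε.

N = (29/25)/ε

Let ε > 0. For k ≥ 1, |(-2k + 1)/(5k + 12) + 2/5| = |29|/(5(5k + 12)) = 29/(5(5k + 12)).
Since 5k + 12 ≥ 5k for k ≥ 1, this is ≤ 29/(5·5k) = (29/25)/k.
So |(-2k + 1)/(5k + 12) + 2/5| < ε whenever k > (29/25)/ε.
Take N = (29/25)/ε. If k > N then |(-2k + 1)/(5k + 12) + 2/5| ≤ (29/25)/k < ε.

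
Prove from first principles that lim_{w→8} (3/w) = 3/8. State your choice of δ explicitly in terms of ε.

Let ε > 0. We seek δ > 0 such that 0 < |w − 8| < δ implies |3/w − (3/8)| < ε.
|3/w − (3/8)| = 3·|8 − w|/(8·|w|) = 3|w − 8|/(8|w|).
Require δ ≤ 4 so that |w| > 8 − 4 = 4, hence 8|w| > 32.
Then |3/w − (3/8)| < 3|w − 8|/32, which is < ε when |w − 8| < (32/3)ε.
Take δ = min(4, (32/3)ε). Then 0 < |w − 8| < δ gives both |w − 8| < 4 and |w − 8| < (32/3)ε, so |3/w − (3/8)| < ε.

δ = min(4, (32/3)ε)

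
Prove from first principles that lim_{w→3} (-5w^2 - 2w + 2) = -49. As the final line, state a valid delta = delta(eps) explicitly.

Suppose eps > 0. We want delta > 0 such that 0 < |w − 3| < delta implies |(-5w^2 - 2w + 2) + 49| < eps.
(-5w^2 - 2w + 2) + 49 = -5w^2 - 2w + 51 = (w − 3)(-5w - 17).
So |(-5w^2 - 2w + 2) + 49| = |w − 3|·|-5w - 17|.
Require delta ≤ 1. Then |w − 3| < 1 gives |w| < 4, and by the triangle inequality |-5w - 17| ≤ 5·4 + 17 = 37.
Hence |(-5w^2 - 2w + 2) + 49| ≤ 37|w − 3| < eps provided |w − 3| < eps/37.
Choosing delta = min(1, eps/37) ensures both conditions, hence |(-5w^2 - 2w + 2) + 49| < eps.

delta = min(1, eps/37)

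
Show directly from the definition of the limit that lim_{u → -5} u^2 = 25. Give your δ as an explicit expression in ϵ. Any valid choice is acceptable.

Fix ϵ > 0. We seek δ > 0 with 0 < |u + 5| < δ ⇒ |u^2 − 25| < ϵ.
Factor: u^2 − 25 = (u + 5)(u - 5), so |u^2 − 25| = |u + 5|·|u - 5|.
Impose δ ≤ 1 so that |u| < 6; then |u - 5| ≤ 11.
Hence |u^2 − 25| ≤ 11|u + 5|, which is < ϵ once |u + 5| < ϵ/11.
Take δ = min(1, ϵ/11). If 0 < |u + 5| < δ then both bounds hold and |u^2 − 25| ≤ 11|u + 5| < 11·(ϵ/11) = ϵ.

δ = min(1, ϵ/11)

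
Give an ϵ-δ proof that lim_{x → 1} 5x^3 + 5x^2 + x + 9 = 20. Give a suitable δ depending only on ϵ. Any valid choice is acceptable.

δ = min(1, ϵ/51)

Let ϵ > 0 be given. We want δ > 0 such that 0 < |x − 1| < δ implies |(5x^3 + 5x^2 + x + 9) − 20| < ϵ.
(5x^3 + 5x^2 + x + 9) − 20 = 5x^3 + 5x^2 + x - 11 = (x − 1)(5x^2 + 10x + 11).
So |(5x^3 + 5x^2 + x + 9) − 20| = |x − 1|·|5x^2 + 10x + 11|.
Require δ ≤ 1. Then |x − 1| < 1 gives |x| < 2, and by the triangle inequality |5x^2 + 10x + 11| ≤ 5·2^2 + 10·2 + 11 = 51.
Hence |(5x^3 + 5x^2 + x + 9) − 20| ≤ 51|x − 1| < ϵ provided |x − 1| < ϵ/51.
Take δ = min(1, ϵ/51). Then 0 < |x − 1| < δ gives both |x − 1| < 1 and |x − 1| < ϵ/51, so |(5x^3 + 5x^2 + x + 9) − 20| < ϵ.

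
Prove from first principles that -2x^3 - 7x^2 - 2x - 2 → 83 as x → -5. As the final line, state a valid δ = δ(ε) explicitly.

δ = min(1, ε/107)

Suppose ε > 0. We want δ > 0 such that 0 < |x + 5| < δ implies |(-2x^3 - 7x^2 - 2x - 2) − 83| < ε.
(-2x^3 - 7x^2 - 2x - 2) − 83 = -2x^3 - 7x^2 - 2x - 85 = (x + 5)(-2x^2 + 3x - 17).
So |(-2x^3 - 7x^2 - 2x - 2) − 83| = |x + 5|·|-2x^2 + 3x - 17|.
Require δ ≤ 1. Then |x + 5| < 1 gives |x| < 6, and by the triangle inequality |-2x^2 + 3x - 17| ≤ 2·6^2 + 3·6 + 17 = 107.
Hence |(-2x^3 - 7x^2 - 2x - 2) − 83| ≤ 107|x + 5| < ε provided |x + 5| < ε/107.
Take δ = min(1, ε/107). Then 0 < |x + 5| < δ gives both |x + 5| < 1 and |x + 5| < ε/107, so |(-2x^3 - 7x^2 - 2x - 2) − 83| < ε.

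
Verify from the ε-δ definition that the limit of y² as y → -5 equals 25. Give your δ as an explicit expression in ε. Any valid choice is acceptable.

Let ε > 0. We seek δ > 0 with 0 < |y + 5| < δ ⇒ |y² − 25| < ε.
Factor: y² − 25 = (y + 5)(y - 5), so |y² − 25| = |y + 5|·|y - 5|.
Impose δ ≤ 2 so that |y| < 7; then |y - 5| ≤ 12.
Hence |y² − 25| ≤ 12|y + 5|, which is < ε once |y + 5| < ε/12.
Take δ = min(2, ε/12). If 0 < |y + 5| < δ then both bounds hold and |y² − 25| ≤ 12|y + 5| < 12·(ε/12) = ε.

δ = min(2, ε/12)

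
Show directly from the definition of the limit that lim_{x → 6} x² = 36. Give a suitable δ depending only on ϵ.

δ = min(2, ϵ/14)

Let ϵ > 0. We seek δ > 0 with 0 < |x − 6| < δ ⇒ |x² − 36| < ϵ.
Factor: x² − 36 = (x − 6)(x + 6), so |x² − 36| = |x − 6|·|x + 6|.
Restrict δ ≤ 2. Then |x − 6| < 2 gives |x| < 8, so by the triangle inequality |x + 6| ≤ 8 + 6 = 14.
Hence |x² − 36| ≤ 14|x − 6|, which is < ϵ once |x − 6| < ϵ/14.
Take δ = min(2, ϵ/14). If 0 < |x − 6| < δ then both bounds hold and |x² − 36| ≤ 14|x − 6| < 14·(ϵ/14) = ϵ.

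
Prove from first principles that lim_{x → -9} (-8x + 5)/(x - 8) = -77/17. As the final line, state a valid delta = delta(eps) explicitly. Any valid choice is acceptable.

Suppose eps > 0. We want delta > 0 with 0 < |x + 9| < delta ⇒ |(-8x + 5)/(x - 8) + 77/17| < eps.
Combining over a common denominator, (-8x + 5)/(x - 8) + 77/17 = [(-8x + 5)·(-17) − 77·(x - 8)] / [(-17)·(x - 8)] = 59(x + 9) / ((-17)(x - 8)).
So |(-8x + 5)/(x - 8) + 77/17| = 59|x + 9| / (17·|x − 8|).
Require delta ≤ 17/2, so |x − 8| ≥ |-17| − |x + 9| > 17 − 17/2 = 17/2.
Hence |(-8x + 5)/(x - 8) + 77/17| < 59|x + 9|/(17·(17/2)) = (118/289)|x + 9|, which is < eps once |x + 9| < (289/118)eps.
Take delta = min(17/2, (289/118)eps). Then 0 < |x + 9| < delta forces both bounds, so |(-8x + 5)/(x - 8) + 77/17| < eps.

delta = min(17/2, (289/118)eps)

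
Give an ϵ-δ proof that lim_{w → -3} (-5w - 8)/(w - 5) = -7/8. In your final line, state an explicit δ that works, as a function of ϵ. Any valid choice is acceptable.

δ = min(4, (32/33)ϵ)

Suppose ϵ > 0. We want δ > 0 with 0 < |w + 3| < δ ⇒ |(-5w - 8)/(w - 5) + 7/8| < ϵ.
Combining over a common denominator, (-5w - 8)/(w - 5) + 7/8 = [(-5w - 8)·(-8) − 7·(w - 5)] / [(-8)·(w - 5)] = 33(w + 3) / ((-8)(w - 5)).
So |(-5w - 8)/(w - 5) + 7/8| = 33|w + 3| / (8·|w − 5|).
Restrict δ ≤ 4. Then |w + 3| < 4 gives |w − 5| = |(w + 3) + (-8)| ≥ 8 − 4 = 4.
Hence |(-5w - 8)/(w - 5) + 7/8| < 33|w + 3|/(8·4) = (33/32)|w + 3|, which is < ϵ once |w + 3| < (32/33)ϵ.
Take δ = min(4, (32/33)ϵ). Then 0 < |w + 3| < δ forces both bounds, so |(-5w - 8)/(w - 5) + 7/8| < ϵ.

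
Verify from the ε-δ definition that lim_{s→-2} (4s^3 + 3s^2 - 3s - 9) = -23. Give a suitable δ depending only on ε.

δ = min(1, ε/58)

Let ε > 0. We want δ > 0 such that 0 < |s + 2| < δ implies |(4s^3 + 3s^2 - 3s - 9) + 23| < ε.
(4s^3 + 3s^2 - 3s - 9) + 23 = 4s^3 + 3s^2 - 3s + 14 = (s + 2)(4s^2 - 5s + 7).
So |(4s^3 + 3s^2 - 3s - 9) + 23| = |s + 2|·|4s^2 - 5s + 7|.
Assume first that |s + 2| < 1, so |s| < 3. Then |4s^2 - 5s + 7| ≤ 4·3^2 + 5·3 + 7 = 58.
Hence |(4s^3 + 3s^2 - 3s - 9) + 23| ≤ 58|s + 2| < ε provided |s + 2| < ε/58.
Take δ = min(1, ε/58). Then 0 < |s + 2| < δ gives both |s + 2| < 1 and |s + 2| < ε/58, so |(4s^3 + 3s^2 - 3s - 9) + 23| < ε.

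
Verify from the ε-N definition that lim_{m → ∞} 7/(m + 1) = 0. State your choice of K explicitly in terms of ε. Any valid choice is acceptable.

Suppose ε > 0. For m ≥ 1, |7/(m + 1) − 0| = 7/(m + 1) ≤ 7/m.
We need 7/m < ε, i.e. m > 7/ε.
Take K = 7/ε. If m > K then |7/(m + 1)| ≤ 7/m < ε.

K = 7/ε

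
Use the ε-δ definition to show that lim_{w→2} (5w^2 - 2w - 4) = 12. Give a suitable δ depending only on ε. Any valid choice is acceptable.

Let ε > 0 be given. We want δ > 0 such that 0 < |w − 2| < δ implies |(5w^2 - 2w - 4) − 12| < ε.
(5w^2 - 2w - 4) − 12 = 5w^2 - 2w - 16 = (w − 2)(5w + 8).
So |(5w^2 - 2w - 4) − 12| = |w − 2|·|5w + 8|.
Require δ ≤ 2. Then |w − 2| < 2 gives |w| < 4, and by the triangle inequality |5w + 8| ≤ 5·4 + 8 = 28.
Hence |(5w^2 - 2w - 4) − 12| ≤ 28|w − 2| < ε provided |w − 2| < ε/28.
Choosing δ = min(2, ε/28) ensures both conditions, hence |(5w^2 - 2w - 4) − 12| < ε.

δ = min(2, ε/28)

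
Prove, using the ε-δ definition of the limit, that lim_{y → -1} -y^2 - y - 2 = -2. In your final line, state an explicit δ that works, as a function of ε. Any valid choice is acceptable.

Let ε > 0. We want δ > 0 such that 0 < |y + 1| < δ implies |(-y^2 - y - 2) + 2| < ε.
(-y^2 - y - 2) + 2 = -y^2 - y = (y + 1)(-y).
So |(-y^2 - y - 2) + 2| = |y + 1|·|-y|.
Assume first that |y + 1| < 1, so |y| < 2. Then |-y| ≤ 2 = 2.
Hence |(-y^2 - y - 2) + 2| ≤ 2|y + 1| < ε provided |y + 1| < ε/2.
Choosing δ = min(1, ε/2) ensures both conditions, hence |(-y^2 - y - 2) + 2| < ε.

δ = min(1, ε/2)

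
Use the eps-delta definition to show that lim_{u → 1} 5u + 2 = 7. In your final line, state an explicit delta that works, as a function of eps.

Fix eps > 0. We need delta > 0 so that 0 < |u − 1| < delta implies |(5u + 2) − 7| < eps.
|(5u + 2) − 7| = |5u - 5| = 5|u − 1|.
Thus it suffices that |u − 1| < eps/5.
Choosing delta = eps/5 gives |(5u + 2) − 7| = 5|u − 1| < eps whenever |u − 1| < delta.

delta = eps/5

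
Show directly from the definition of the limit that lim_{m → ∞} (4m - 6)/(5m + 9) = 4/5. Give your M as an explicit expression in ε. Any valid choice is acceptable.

Let ε > 0. For m ≥ 1, |(4m - 6)/(5m + 9) − (4/5)| = |-66|/(5(5m + 9)) = 66/(5(5m + 9)).
Since 5m + 9 ≥ 5m for m ≥ 1, this is ≤ 66/(5·5m) = (66/25)/m.
So |(4m - 6)/(5m + 9) − (4/5)| < ε whenever m > (66/25)/ε.
Take M = (66/25)/ε. If m > M then |(4m - 6)/(5m + 9) − (4/5)| ≤ (66/25)/m < ε.

M = (66/25)/ε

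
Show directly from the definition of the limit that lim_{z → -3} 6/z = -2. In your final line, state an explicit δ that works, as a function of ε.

δ = min(3/2, (3/4)ε)

Let ε > 0 be given. We seek δ > 0 such that 0 < |z + 3| < δ implies |6/z + 2| < ε.
|6/z + 2| = 6·|-3 − z|/(3·|z|) = 6|z + 3|/(3|z|).
Require δ ≤ 3/2 so that |z| > 3 − 3/2 = 3/2, hence 3|z| > 9/2.
Then |6/z + 2| < 6|z + 3|/(9/2), which is < ε when |z + 3| < (3/4)ε.
Take δ = min(3/2, (3/4)ε). Then 0 < |z + 3| < δ gives both |z + 3| < 3/2 and |z + 3| < (3/4)ε, so |6/z + 2| < ε.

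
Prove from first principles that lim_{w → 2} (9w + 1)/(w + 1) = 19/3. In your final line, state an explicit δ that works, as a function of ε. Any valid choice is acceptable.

δ = min(3/2, (9/16)ε)

Let ε > 0 be given. We want δ > 0 with 0 < |w − 2| < δ ⇒ |(9w + 1)/(w + 1) − (19/3)| < ε.
Combining over a common denominator, (9w + 1)/(w + 1) − (19/3) = [(9w + 1)·3 − 19·(w + 1)] / [3·(w + 1)] = 8(w − 2) / (3(w + 1)).
So |(9w + 1)/(w + 1) − (19/3)| = 8|w − 2| / (3·|w + 1|).
Require δ ≤ 3/2, so |w + 1| ≥ |3| − |w − 2| > 3 − 3/2 = 3/2.
Hence |(9w + 1)/(w + 1) − (19/3)| < 8|w − 2|/(3·(3/2)) = (16/9)|w − 2|, which is < ε once |w − 2| < (9/16)ε.
Take δ = min(3/2, (9/16)ε). Then 0 < |w − 2| < δ forces both bounds, so |(9w + 1)/(w + 1) − (19/3)| < ε.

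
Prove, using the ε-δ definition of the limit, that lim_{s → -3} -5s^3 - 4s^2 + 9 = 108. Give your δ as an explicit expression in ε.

Let ε > 0 be given. We want δ > 0 such that 0 < |s + 3| < δ implies |(-5s^3 - 4s^2 + 9) − 108| < ε.
(-5s^3 - 4s^2 + 9) − 108 = -5s^3 - 4s^2 - 99 = (s + 3)(-5s^2 + 11s - 33).
So |(-5s^3 - 4s^2 + 9) − 108| = |s + 3|·|-5s^2 + 11s - 33|.
Assume first that |s + 3| < 1, so |s| < 4. Then |-5s^2 + 11s - 33| ≤ 5·4^2 + 11·4 + 33 = 157.
Hence |(-5s^3 - 4s^2 + 9) − 108| ≤ 157|s + 3| < ε provided |s + 3| < ε/157.
Take δ = min(1, ε/157). Then 0 < |s + 3| < δ gives both |s + 3| < 1 and |s + 3| < ε/157, so |(-5s^3 - 4s^2 + 9) − 108| < ε.

δ = min(1, ε/157)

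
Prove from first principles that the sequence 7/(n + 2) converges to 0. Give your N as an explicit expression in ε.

Suppose ε > 0. For n ≥ 1, |7/(n + 2) − 0| = 7/(n + 2) ≤ 7/n.
We need 7/n < ε, i.e. n > 7/ε.
Take N = 7/ε. If n > N then |7/(n + 2)| ≤ 7/n < ε.

N = 7/ε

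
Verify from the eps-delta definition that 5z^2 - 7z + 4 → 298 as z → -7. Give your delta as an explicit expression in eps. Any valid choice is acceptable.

Let eps > 0 be given. We want delta > 0 such that 0 < |z + 7| < delta implies |(5z^2 - 7z + 4) − 298| < eps.
(5z^2 - 7z + 4) − 298 = 5z^2 - 7z - 294 = (z + 7)(5z - 42).
So |(5z^2 - 7z + 4) − 298| = |z + 7|·|5z - 42|.
Assume first that |z + 7| < 2, so |z| < 9. Then |5z - 42| ≤ 5·9 + 42 = 87.
Hence |(5z^2 - 7z + 4) − 298| ≤ 87|z + 7| < eps provided |z + 7| < eps/87.
Choosing delta = min(2, eps/87) ensures both conditions, hence |(5z^2 - 7z + 4) − 298| < eps.

delta = min(2, eps/87)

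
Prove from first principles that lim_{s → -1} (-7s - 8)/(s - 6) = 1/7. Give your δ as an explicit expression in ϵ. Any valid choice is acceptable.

Let ϵ > 0 be given. We want δ > 0 with 0 < |s + 1| < δ ⇒ |(-7s - 8)/(s - 6) − (1/7)| < ϵ.
Combining over a common denominator, (-7s - 8)/(s - 6) − (1/7) = [(-7s - 8)·(-7) − (-1)·(s - 6)] / [(-7)·(s - 6)] = 50(s + 1) / ((-7)(s - 6)).
So |(-7s - 8)/(s - 6) − (1/7)| = 50|s + 1| / (7·|s − 6|).
Restrict δ ≤ 7/2. Then |s + 1| < 7/2 gives |s − 6| = |(s + 1) + (-7)| ≥ 7 − 7/2 = 7/2.
Hence |(-7s - 8)/(s - 6) − (1/7)| < 50|s + 1|/(7·(7/2)) = (100/49)|s + 1|, which is < ϵ once |s + 1| < (49/100)ϵ.
Take δ = min(7/2, (49/100)ϵ). Then 0 < |s + 1| < δ forces both bounds, so |(-7s - 8)/(s - 6) − (1/7)| < ϵ.

δ = min(7/2, (49/100)ϵ)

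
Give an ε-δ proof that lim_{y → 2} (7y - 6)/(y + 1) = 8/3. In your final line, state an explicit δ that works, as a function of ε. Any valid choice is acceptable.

Suppose ε > 0. We want δ > 0 with 0 < |y − 2| < δ ⇒ |(7y - 6)/(y + 1) − (8/3)| < ε.
Combining over a common denominator, (7y - 6)/(y + 1) − (8/3) = [(7y - 6)·3 − 8·(y + 1)] / [3·(y + 1)] = 13(y − 2) / (3(y + 1)).
So |(7y - 6)/(y + 1) − (8/3)| = 13|y − 2| / (3·|y + 1|).
Require δ ≤ 3/2, so |y + 1| ≥ |3| − |y − 2| > 3 − 3/2 = 3/2.
Hence |(7y - 6)/(y + 1) − (8/3)| < 13|y − 2|/(3·(3/2)) = (26/9)|y − 2|, which is < ε once |y − 2| < (9/26)ε.
Take δ = min(3/2, (9/26)ε). Then 0 < |y − 2| < δ forces both bounds, so |(7y - 6)/(y + 1) − (8/3)| < ε.

δ = min(3/2, (9/26)ε)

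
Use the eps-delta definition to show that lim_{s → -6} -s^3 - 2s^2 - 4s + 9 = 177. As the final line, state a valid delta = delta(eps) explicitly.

delta = min(1, eps/105)

Let eps > 0. We want delta > 0 such that 0 < |s + 6| < delta implies |(-s^3 - 2s^2 - 4s + 9) − 177| < eps.
(-s^3 - 2s^2 - 4s + 9) − 177 = -s^3 - 2s^2 - 4s - 168 = (s + 6)(-s^2 + 4s - 28).
So |(-s^3 - 2s^2 - 4s + 9) − 177| = |s + 6|·|-s^2 + 4s - 28|.
Require delta ≤ 1. Then |s + 6| < 1 gives |s| < 7, and by the triangle inequality |-s^2 + 4s - 28| ≤ 7^2 + 4·7 + 28 = 105.
Hence |(-s^3 - 2s^2 - 4s + 9) − 177| ≤ 105|s + 6| < eps provided |s + 6| < eps/105.
Choosing delta = min(1, eps/105) ensures both conditions, hence |(-s^3 - 2s^2 - 4s + 9) − 177| < eps.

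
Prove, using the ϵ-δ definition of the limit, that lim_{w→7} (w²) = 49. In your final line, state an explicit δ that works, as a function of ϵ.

Fix ϵ > 0. We seek δ > 0 with 0 < |w − 7| < δ ⇒ |w² − 49| < ϵ.
Factor: w² − 49 = (w − 7)(w + 7), so |w² − 49| = |w − 7|·|w + 7|.
Impose δ ≤ 1 so that |w| < 8; then |w + 7| ≤ 15.
Hence |w² − 49| ≤ 15|w − 7|, which is < ϵ once |w − 7| < ϵ/15.
Take δ = min(1, ϵ/15). If 0 < |w − 7| < δ then both bounds hold and |w² − 49| ≤ 15|w − 7| < 15·(ϵ/15) = ϵ.

δ = min(1, ϵ/15)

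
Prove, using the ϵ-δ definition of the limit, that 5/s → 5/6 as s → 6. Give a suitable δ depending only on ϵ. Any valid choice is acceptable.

Let ϵ > 0 be given. We seek δ > 0 such that 0 < |s − 6| < δ implies |5/s − (5/6)| < ϵ.
|5/s − (5/6)| = 5·|6 − s|/(6·|s|) = 5|s − 6|/(6|s|).
Require δ ≤ 3 so that |s| > 6 − 3 = 3, hence 6|s| > 18.
Then |5/s − (5/6)| < 5|s − 6|/18, which is < ϵ when |s − 6| < (18/5)ϵ.
Take δ = min(3, (18/5)ϵ). Then 0 < |s − 6| < δ gives both |s − 6| < 3 and |s − 6| < (18/5)ϵ, so |5/s − (5/6)| < ϵ.

δ = min(3, (18/5)ϵ)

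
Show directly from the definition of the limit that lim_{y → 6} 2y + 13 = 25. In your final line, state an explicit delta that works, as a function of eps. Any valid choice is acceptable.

delta = eps/2

Suppose eps > 0. We need delta > 0 so that 0 < |y − 6| < delta implies |(2y + 13) − 25| < eps.
Since (2y + 13) − 25 = 2(y − 6), we have |(2y + 13) − 25| = 2|y − 6|.
So 2|y − 6| < eps exactly when |y − 6| < eps/2.
Choosing delta = eps/2 gives |(2y + 13) − 25| = 2|y − 6| < eps whenever |y − 6| < delta.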